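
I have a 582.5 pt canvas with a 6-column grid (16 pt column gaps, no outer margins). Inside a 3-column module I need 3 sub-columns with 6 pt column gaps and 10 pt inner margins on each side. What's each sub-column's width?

582.5 − 5·16 = 502.5; ÷6 gives c = 83.75 pt.
3-column span = 3·83.75 + 2·16 = 283.25 pt.
Inner content = 283.25 − 2·10 = 263.25 pt.
3d + 2·6 = 263.25 → 3d = 251.25 → d = 83.75 pt.

83.75 pt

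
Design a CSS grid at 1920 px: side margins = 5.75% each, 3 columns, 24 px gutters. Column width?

550.4 px

Margins: 5.75% × 1920 = 110.4 px each, so content = 1920 − 220.8 = 1699.2 px.
3 columns + 2 gutters: 3c + 2·24 = 1699.2.
3c = 1699.2 − 48 = 1651.2, so c = 550.4 px.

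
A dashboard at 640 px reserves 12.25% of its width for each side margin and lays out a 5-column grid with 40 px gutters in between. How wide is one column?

Each margin = 12.25% of 640 = 78.4 px; content = 640 − 2·78.4 = 483.2 px.
Subtracting 4 gutters of 40 leaves 323.2 for 5 columns, so c = 64.64 px.

64.64 px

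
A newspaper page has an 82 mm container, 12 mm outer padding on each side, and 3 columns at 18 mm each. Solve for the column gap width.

Inside the margins: 82 − 24 = 58 mm.
3·18 + 2g = 58 → 2g = 4 → g = 2 mm.

2 mm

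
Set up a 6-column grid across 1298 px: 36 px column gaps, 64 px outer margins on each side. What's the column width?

165 px

Take off 128 px of margins, leaving 1170 px.
6 columns + 5 column gaps: 6c + 5·36 = 1170.
6c = 1170 − 180 = 990, so c = 165 px.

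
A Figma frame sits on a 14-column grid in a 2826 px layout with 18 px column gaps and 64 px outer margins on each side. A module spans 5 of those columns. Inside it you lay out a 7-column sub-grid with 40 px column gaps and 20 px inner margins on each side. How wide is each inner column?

96 px

Subtract both margins: 2826 − 2·64 = 2698 px.
Subtracting 13 column gaps of 18 leaves 2464 for 14 columns, so c = 176 px.
Span of 5: 5·176 + 4·18 = 880 + 72 = 952 px.
Inner content = 952 − 2·20 = 912 px.
7 columns + 6 column gaps: 7d + 6·40 = 912.
7d = 912 − 240 = 672, so d = 96 px.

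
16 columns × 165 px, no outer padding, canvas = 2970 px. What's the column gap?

16 columns take 16·165 = 2640 px; remaining 330 splits into 15 column gaps.
g = 330 / 15 = 22 px.

22 px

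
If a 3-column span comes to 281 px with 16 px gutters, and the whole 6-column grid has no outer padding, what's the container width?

578 px

3 columns + 2 gutters: 3c + 2·16 = 281.
3c = 281 − 32 = 249, so c = 83 px.
Container = 6·83 + 5·16 = 498 + 80 = 578 px.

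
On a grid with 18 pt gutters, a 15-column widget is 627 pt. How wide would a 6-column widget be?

240 pt

Subtracting 14 gutters of 18 leaves 375 for 15 columns, so c = 25 pt.
Span of 6: 6·25 + 5·18 = 150 + 90 = 240 pt.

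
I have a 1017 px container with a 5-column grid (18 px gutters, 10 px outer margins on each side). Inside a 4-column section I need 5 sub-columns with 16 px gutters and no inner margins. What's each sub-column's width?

146 px

Outer content = 1017 − 2·10 = 997 px.
Subtracting 4 gutters of 18 leaves 925 for 5 columns, so c = 185 px.
4-column span = 4·185 + 3·18 = 794 px.
5d + 4·16 = 794 → 5d = 730 → d = 146 px.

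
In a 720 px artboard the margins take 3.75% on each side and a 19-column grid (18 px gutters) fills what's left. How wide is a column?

Margins: 3.75% × 720 = 27 px each, so content = 720 − 54 = 666 px.
19c + 18·18 = 666 → 19c = 342 → c = 18 px.

18 px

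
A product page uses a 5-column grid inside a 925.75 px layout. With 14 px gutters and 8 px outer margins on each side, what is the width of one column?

170.75 px

Inside the margins: 925.75 − 16 = 909.75 px.
909.75 − 4·14 = 853.75; ÷5 gives c = 170.75 px.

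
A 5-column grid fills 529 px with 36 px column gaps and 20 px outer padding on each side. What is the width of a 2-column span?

174 px

Inside the margins: 529 − 40 = 489 px.
489 − 4·36 = 345; ÷5 gives c = 69 px.
2-column span = 2·69 + 1·36 = 174 px.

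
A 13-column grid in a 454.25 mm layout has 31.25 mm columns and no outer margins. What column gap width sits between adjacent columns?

Columns use 406.25 mm, leaving 48 mm across 12 column gaps = 4 mm each.

4 mm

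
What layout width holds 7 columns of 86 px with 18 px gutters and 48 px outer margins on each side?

Total width: 2·48 + 7·86 + 6·18 = 806 px.

806 px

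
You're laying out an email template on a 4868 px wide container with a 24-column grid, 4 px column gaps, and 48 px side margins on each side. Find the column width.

Take off 96 px of margins, leaving 4772 px.
24c + 23·4 = 4772 → 24c = 4680 → c = 195 px.

195 px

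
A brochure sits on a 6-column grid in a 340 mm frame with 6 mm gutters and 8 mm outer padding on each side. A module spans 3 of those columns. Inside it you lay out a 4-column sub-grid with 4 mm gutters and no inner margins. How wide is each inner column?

36.75 mm

Take off 16 mm of margins, leaving 324 mm.
Subtracting 5 gutters of 6 leaves 294 for 6 columns, so c = 49 mm.
Span of 3: 3·49 + 2·6 = 147 + 12 = 159 mm.
Subtracting 3 gutters of 4 leaves 147 for 4 columns, so d = 36.75 mm.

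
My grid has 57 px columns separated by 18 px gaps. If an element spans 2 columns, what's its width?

132 px

Span of 2: 2·57 + 1·18 = 114 + 18 = 132 px.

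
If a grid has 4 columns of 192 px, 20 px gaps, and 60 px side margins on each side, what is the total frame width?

Frame = 2·60 + 4·192 + 3·20 = 120 + 768 + 60 = 948 px.

948 px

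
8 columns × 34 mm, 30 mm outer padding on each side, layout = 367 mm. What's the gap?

5 mm

Subtract both margins: 367 − 2·30 = 307 mm.
Columns use 272 mm, leaving 35 mm across 7 gaps = 5 mm each.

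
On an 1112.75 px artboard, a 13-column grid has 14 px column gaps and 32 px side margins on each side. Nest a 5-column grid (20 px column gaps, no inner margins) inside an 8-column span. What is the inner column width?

112 px

Inside the margins: 1112.75 − 64 = 1048.75 px.
13 columns + 12 column gaps: 13c + 12·14 = 1048.75.
13c = 1048.75 − 168 = 880.75, so c = 67.75 px.
8-column span = 8·67.75 + 7·14 = 640 px.
5 columns + 4 column gaps: 5d + 4·20 = 640.
5d = 640 − 80 = 560, so d = 112 px.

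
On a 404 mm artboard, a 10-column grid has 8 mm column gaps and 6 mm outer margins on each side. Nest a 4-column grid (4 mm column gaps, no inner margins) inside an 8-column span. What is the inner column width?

75 mm

Subtract both margins: 404 − 2·6 = 392 mm.
10 columns + 9 column gaps: 10c + 9·8 = 392.
10c = 392 − 72 = 320, so c = 32 mm.
Span of 8: 8·32 + 7·8 = 256 + 56 = 312 mm.
4 columns + 3 column gaps: 4d + 3·4 = 312.
4d = 312 − 12 = 300, so d = 75 mm.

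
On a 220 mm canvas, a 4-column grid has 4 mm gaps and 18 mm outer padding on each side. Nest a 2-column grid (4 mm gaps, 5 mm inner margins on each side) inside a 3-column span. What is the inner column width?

61.5 mm

Take off 36 mm of margins, leaving 184 mm.
4 columns + 3 gaps: 4c + 3·4 = 184.
4c = 184 − 12 = 172, so c = 43 mm.
3-column span = 3·43 + 2·4 = 137 mm.
Inner content = 137 − 2·5 = 127 mm.
2d + 1·4 = 127 → 2d = 123 → d = 61.5 mm.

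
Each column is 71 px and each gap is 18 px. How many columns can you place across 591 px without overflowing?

Each extra column adds 71 + 18 = 89 px.
(591 + 18) / 89 = 6.84, so 6 columns fit.

6 columns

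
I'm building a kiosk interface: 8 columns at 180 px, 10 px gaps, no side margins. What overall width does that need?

Summing: 1440 + 70 = 1510 px.

1510 px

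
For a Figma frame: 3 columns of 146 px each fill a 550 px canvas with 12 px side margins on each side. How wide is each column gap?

Subtract both margins: 550 − 2·12 = 526 px.
Columns use 438 px, leaving 88 px across 2 column gaps = 44 px each.

44 px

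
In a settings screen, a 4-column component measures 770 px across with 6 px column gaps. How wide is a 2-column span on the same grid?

382 px

Subtracting 3 column gaps of 6 leaves 752 for 4 columns, so c = 188 px.
2-column span = 2·188 + 1·6 = 382 px.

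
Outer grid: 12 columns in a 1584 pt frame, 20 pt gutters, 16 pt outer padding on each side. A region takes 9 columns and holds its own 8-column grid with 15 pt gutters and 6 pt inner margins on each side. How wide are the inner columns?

Subtract both margins: 1584 − 2·16 = 1552 pt.
1552 − 11·20 = 1332; ÷12 gives c = 111 pt.
9-column span = 9·111 + 8·20 = 1159 pt.
Inner content = 1159 − 2·6 = 1147 pt.
1147 − 7·15 = 1042; ÷8 gives d = 130.25 pt.

130.25 pt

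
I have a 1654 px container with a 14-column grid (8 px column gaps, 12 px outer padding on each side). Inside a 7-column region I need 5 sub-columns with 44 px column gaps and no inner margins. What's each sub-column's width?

127 px

Take off 24 px of margins, leaving 1630 px.
Subtracting 13 column gaps of 8 leaves 1526 for 14 columns, so c = 109 px.
7-column span = 7·109 + 6·8 = 811 px.
5d + 4·44 = 811 → 5d = 635 → d = 127 px.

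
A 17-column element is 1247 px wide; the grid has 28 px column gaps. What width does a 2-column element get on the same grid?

17c + 16·28 = 1247 → 17c = 799 → c = 47 px.
2 columns plus 1 column gap: 94 + 28 = 122 px.

122 px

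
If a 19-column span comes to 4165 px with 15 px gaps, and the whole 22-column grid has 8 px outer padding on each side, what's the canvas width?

19 columns + 18 gaps: 19c + 18·15 = 4165.
19c = 4165 − 270 = 3895, so c = 205 px.
Adding margins, columns and gutters: 16 + 4510 + 315 = 4841 px.

4841 px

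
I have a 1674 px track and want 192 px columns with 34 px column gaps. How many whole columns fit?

7 columns

k columns need k·192 + (k−1)·34 = k·226 − 34.
k·226 − 34 ≤ 1674 → k ≤ 1708 / 226 ≈ 7.56, so k = 7.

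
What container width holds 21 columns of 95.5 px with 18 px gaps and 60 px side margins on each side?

Container = 2·60 + 21·95.5 + 20·18 = 120 + 2005.5 + 360 = 2485.5 px.

2485.5 px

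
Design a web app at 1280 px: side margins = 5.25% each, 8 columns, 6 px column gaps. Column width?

137.95 px

Each margin = 5.25% of 1280 = 67.2 px; content = 1280 − 2·67.2 = 1145.6 px.
8 columns + 7 column gaps: 8c + 7·6 = 1145.6.
8c = 1145.6 − 42 = 1103.6, so c = 137.95 px.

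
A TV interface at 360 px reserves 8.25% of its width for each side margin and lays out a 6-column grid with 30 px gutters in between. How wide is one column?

25.1 px

Each margin = 8.25% of 360 = 29.7 px; content = 360 − 2·29.7 = 300.6 px.
6c + 5·30 = 300.6 → 6c = 150.6 → c = 25.1 px.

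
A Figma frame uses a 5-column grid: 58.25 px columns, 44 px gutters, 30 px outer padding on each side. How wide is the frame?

Total width: 2·30 + 5·58.25 + 4·44 = 527.25 px.

527.25 px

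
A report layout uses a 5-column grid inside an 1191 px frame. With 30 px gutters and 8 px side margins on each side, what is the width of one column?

Take off 16 px of margins, leaving 1175 px.
Subtracting 4 gutters of 30 leaves 1055 for 5 columns, so c = 211 px.

211 px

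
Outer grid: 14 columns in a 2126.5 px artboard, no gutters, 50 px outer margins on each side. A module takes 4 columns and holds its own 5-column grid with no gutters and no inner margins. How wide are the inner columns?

115.8 px

Take off 100 px of margins, leaving 2026.5 px.
14c = 2026.5 → c = 144.75 px.
With no gutters, 4 columns span 4·144.75 = 579 px.
With no gutters, each column is 579/5 = 115.8 px.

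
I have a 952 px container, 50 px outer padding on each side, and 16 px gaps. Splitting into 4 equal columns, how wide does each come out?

201 px

Take off 100 px of margins, leaving 852 px.
4 columns + 3 gaps: 4c + 3·16 = 852.
4c = 852 − 48 = 804, so c = 201 px.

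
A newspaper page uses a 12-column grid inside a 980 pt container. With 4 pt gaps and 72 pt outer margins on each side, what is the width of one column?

Inside the margins: 980 − 144 = 836 pt.
12c + 11·4 = 836 → 12c = 792 → c = 66 pt.

66 pt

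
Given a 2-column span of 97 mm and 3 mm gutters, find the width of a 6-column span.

297 mm

Subtracting 1 gutter of 3 leaves 94 for 2 columns, so c = 47 mm.
6-column span = 6·47 + 5·3 = 297 mm.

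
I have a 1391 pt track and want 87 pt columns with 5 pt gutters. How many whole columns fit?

15 columns: 15·87 + 14·5 = 1375 pt ≤ 1391.
16 columns: 1467 pt > 1391. So 15.

15 columns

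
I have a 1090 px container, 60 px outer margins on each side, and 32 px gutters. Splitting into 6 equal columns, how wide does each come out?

135 px

Inside the margins: 1090 − 120 = 970 px.
6 columns + 5 gutters: 6c + 5·32 = 970.
6c = 970 − 160 = 810, so c = 135 px.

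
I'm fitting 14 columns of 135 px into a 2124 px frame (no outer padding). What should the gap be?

14·135 + 13g = 2124 → 13g = 234 → g = 18 px.

18 px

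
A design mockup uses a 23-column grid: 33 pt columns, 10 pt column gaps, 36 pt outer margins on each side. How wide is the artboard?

1051 pt

Adding margins, columns and gutters: 72 + 759 + 220 = 1051 pt.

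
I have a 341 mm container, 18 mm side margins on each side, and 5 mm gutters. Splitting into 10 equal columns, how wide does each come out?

Subtract both margins: 341 − 2·18 = 305 mm.
Subtracting 9 gutters of 5 leaves 260 for 10 columns, so c = 26 mm.

26 mm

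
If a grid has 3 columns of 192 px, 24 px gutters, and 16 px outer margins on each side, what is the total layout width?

Adding margins, columns and gutters: 32 + 576 + 48 = 656 px.

656 px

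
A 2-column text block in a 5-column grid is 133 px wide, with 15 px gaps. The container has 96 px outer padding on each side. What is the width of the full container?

547 px

Subtracting 1 gap of 15 leaves 118 for 2 columns, so c = 59 px.
Container = 2·96 + 5·59 + 4·15 = 192 + 295 + 60 = 547 px.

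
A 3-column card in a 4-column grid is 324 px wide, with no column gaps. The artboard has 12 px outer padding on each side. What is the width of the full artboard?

324 / 3 = 108 px per column.
Artboard = 2·12 + 4·108 = 24 + 432 = 456 px.

456 px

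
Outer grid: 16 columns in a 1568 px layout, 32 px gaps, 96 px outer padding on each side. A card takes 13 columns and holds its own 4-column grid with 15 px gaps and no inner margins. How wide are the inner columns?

Subtract both margins: 1568 − 2·96 = 1376 px.
Subtracting 15 gaps of 32 leaves 896 for 16 columns, so c = 56 px.
Span of 13: 13·56 + 12·32 = 728 + 384 = 1112 px.
4d + 3·15 = 1112 → 4d = 1067 → d = 266.75 px.

266.75 px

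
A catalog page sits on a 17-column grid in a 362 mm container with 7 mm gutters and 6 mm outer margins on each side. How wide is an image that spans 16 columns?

329 mm

Content width = 362 − 2·6 = 350 mm.
17 columns + 16 gutters: 17c + 16·7 = 350.
17c = 350 − 112 = 238, so c = 14 mm.
16-column span = 16·14 + 15·7 = 329 mm.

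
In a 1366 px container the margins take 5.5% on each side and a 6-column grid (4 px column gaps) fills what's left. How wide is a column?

Each margin = 5.5% of 1366 = 75.13 px; content = 1366 − 2·75.13 = 1215.74 px.
Subtracting 5 column gaps of 4 leaves 1195.74 for 6 columns, so c = 199.29 px.

199.29 px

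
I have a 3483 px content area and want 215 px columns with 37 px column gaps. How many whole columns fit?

13 columns

k columns need k·215 + (k−1)·37 = k·252 − 37.
k·252 − 37 ≤ 3483 → k ≤ 3520 / 252 ≈ 13.97, so k = 13.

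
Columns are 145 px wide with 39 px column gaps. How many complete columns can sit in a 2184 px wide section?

12 columns

12 columns: 12·145 + 11·39 = 2169 px ≤ 2184.
13 columns: 2353 px > 2184. So 12.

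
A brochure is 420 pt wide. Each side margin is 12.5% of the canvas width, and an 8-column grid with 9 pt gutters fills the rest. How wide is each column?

31.5 pt

420 × (1 − 2·12.5%) = 420 × 75% = 315 pt for the columns.
8 columns + 7 gutters: 8c + 7·9 = 315.
8c = 315 − 63 = 252, so c = 31.5 pt.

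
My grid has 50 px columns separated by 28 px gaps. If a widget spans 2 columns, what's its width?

2 columns plus 1 gap: 100 + 28 = 128 px.

128 px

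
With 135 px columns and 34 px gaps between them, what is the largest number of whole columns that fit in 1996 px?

12 columns

12 columns: 12·135 + 11·34 = 1994 px ≤ 1996.
13 columns: 2163 px > 1996. So 12.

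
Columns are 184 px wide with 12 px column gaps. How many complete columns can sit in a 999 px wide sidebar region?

Each extra column adds 184 + 12 = 196 px.
(999 + 12) / 196 = 5.16, so 5 columns fit.

5 columns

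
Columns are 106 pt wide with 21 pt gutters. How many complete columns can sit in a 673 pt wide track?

5 columns: 5·106 + 4·21 = 614 pt ≤ 673.
6 columns: 741 pt > 673. So 5.

5 columns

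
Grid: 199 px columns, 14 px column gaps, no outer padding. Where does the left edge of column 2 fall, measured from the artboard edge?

213 px

Each column+gutter stride is 213 px; with no margin, 1 of them is 213 px.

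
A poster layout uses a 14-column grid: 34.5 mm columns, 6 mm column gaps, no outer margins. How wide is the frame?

561 mm

Total width: 14·34.5 + 13·6 = 561 mm.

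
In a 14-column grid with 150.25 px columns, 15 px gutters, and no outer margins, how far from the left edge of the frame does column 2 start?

165.25 px

Before column 2: 1 column + 1 gutter.
Offset = 1·(150.25 + 15) = 1·165.25 = 165.25 px.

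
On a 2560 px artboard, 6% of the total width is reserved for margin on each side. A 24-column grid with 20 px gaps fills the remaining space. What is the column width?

Each margin = 6% of 2560 = 153.6 px; content = 2560 − 2·153.6 = 2252.8 px.
2252.8 − 23·20 = 1792.8; ÷24 gives c = 74.7 px.

74.7 px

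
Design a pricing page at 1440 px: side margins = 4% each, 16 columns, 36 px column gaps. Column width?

Each margin = 4% of 1440 = 57.6 px; content = 1440 − 2·57.6 = 1324.8 px.
1324.8 − 15·36 = 784.8; ÷16 gives c = 49.05 px.

49.05 px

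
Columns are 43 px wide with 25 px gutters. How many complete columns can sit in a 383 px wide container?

6 columns

Each extra column adds 43 + 25 = 68 px.
(383 + 25) / 68 = 6.00, so 6 columns fit.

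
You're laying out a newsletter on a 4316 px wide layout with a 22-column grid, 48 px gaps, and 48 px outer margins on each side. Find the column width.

Inside the margins: 4316 − 96 = 4220 px.
22 columns + 21 gaps: 22c + 21·48 = 4220.
22c = 4220 − 1008 = 3212, so c = 146 px.

146 px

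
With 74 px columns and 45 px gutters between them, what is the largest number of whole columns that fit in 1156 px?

10 columns

k columns need k·74 + (k−1)·45 = k·119 − 45.
k·119 − 45 ≤ 1156 → k ≤ 1201 / 119 ≈ 10.09, so k = 10.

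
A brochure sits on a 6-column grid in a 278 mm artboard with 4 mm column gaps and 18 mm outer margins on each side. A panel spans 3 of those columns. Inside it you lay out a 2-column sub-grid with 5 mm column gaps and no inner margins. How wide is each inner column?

Outer content = 278 − 2·18 = 242 mm.
Subtracting 5 column gaps of 4 leaves 222 for 6 columns, so c = 37 mm.
3 columns plus 2 column gaps: 111 + 8 = 119 mm.
2d + 1·5 = 119 → 2d = 114 → d = 57 mm.

57 mm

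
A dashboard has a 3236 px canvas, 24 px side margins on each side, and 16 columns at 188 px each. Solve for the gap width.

Take off 48 px of margins, leaving 3188 px.
16 columns take 16·188 = 3008 px; remaining 180 splits into 15 gaps.
g = 180 / 15 = 12 px.

12 px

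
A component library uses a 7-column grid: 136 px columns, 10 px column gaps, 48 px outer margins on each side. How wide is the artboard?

Adding margins, columns and gutters: 96 + 952 + 60 = 1108 px.

1108 px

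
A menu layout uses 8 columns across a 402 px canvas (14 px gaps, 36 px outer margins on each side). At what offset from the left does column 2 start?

Subtract both margins: 402 − 2·36 = 330 px.
8c + 7·14 = 330 → 8c = 232 → c = 29 px.
Before column 2: the margin + 1 column + 1 gap.
Offset = 36 + 1·(29 + 14) = 36 + 43 = 79 px.

79 px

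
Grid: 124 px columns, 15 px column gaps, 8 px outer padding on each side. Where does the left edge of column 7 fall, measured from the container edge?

842 px

Column 7 starts at margin + 6·(column + gutter) = 8 + 6·139 = 842 px.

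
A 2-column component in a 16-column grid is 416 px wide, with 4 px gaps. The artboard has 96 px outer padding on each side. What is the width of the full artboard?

2c + 1·4 = 416 → 2c = 412 → c = 206 px.
Total width: 2·96 + 16·206 + 15·4 = 3548 px.

3548 px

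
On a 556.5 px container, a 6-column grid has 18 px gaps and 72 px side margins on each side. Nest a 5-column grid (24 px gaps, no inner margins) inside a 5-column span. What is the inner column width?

48.95 px

Take off 144 px of margins, leaving 412.5 px.
6c + 5·18 = 412.5 → 6c = 322.5 → c = 53.75 px.
Span of 5: 5·53.75 + 4·18 = 268.75 + 72 = 340.75 px.
5d + 4·24 = 340.75 → 5d = 244.75 → d = 48.95 px.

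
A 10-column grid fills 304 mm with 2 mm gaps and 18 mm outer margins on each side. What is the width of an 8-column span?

Inside the margins: 304 − 36 = 268 mm.
Subtracting 9 gaps of 2 leaves 250 for 10 columns, so c = 25 mm.
8-column span = 8·25 + 7·2 = 214 mm.

214 mm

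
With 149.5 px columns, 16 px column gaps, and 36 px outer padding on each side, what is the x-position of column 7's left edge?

1029 px

Each column+gutter stride is 165.5 px; 6 of them past the 36 px margin is 36 + 993 = 1029 px.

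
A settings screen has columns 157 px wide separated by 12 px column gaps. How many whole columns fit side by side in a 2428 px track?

14 columns

14 columns: 14·157 + 13·12 = 2354 px ≤ 2428.
15 columns: 2523 px > 2428. So 14.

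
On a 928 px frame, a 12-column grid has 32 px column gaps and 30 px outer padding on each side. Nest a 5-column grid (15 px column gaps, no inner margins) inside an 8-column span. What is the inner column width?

Take off 60 px of margins, leaving 868 px.
12c + 11·32 = 868 → 12c = 516 → c = 43 px.
Span of 8: 8·43 + 7·32 = 344 + 224 = 568 px.
568 − 4·15 = 508; ÷5 gives d = 101.6 px.

101.6 px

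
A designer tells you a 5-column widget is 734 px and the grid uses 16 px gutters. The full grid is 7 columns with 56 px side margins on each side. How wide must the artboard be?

1146 px

5 columns + 4 gutters: 5c + 4·16 = 734.
5c = 734 − 64 = 670, so c = 134 px.
Adding margins, columns and gutters: 112 + 938 + 96 = 1146 px.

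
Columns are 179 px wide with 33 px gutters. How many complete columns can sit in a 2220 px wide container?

10 columns

k columns need k·179 + (k−1)·33 = k·212 − 33.
k·212 − 33 ≤ 2220 → k ≤ 2253 / 212 ≈ 10.63, so k = 10.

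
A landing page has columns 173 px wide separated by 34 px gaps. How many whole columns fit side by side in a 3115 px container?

k columns need k·173 + (k−1)·34 = k·207 − 34.
k·207 − 34 ≤ 3115 → k ≤ 3149 / 207 ≈ 15.21, so k = 15.

15 columns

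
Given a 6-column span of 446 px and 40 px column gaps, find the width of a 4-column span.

446 − 5·40 = 246; ÷6 gives c = 41 px.
4 columns plus 3 column gaps: 164 + 120 = 284 px.

284 px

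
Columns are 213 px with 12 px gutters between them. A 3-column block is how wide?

Span of 3: 3·213 + 2·12 = 639 + 24 = 663 px.

663 px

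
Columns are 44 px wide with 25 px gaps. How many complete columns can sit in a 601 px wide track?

9 columns

Each extra column adds 44 + 25 = 69 px.
(601 + 25) / 69 = 9.07, so 9 columns fit.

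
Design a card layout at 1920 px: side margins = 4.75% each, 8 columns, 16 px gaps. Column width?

Each margin = 4.75% of 1920 = 91.2 px; content = 1920 − 2·91.2 = 1737.6 px.
Subtracting 7 gaps of 16 leaves 1625.6 for 8 columns, so c = 203.2 px.

203.2 px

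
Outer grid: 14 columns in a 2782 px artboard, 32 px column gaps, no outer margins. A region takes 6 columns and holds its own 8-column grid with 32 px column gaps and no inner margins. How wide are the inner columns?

118.75 px

14c + 13·32 = 2782 → 14c = 2366 → c = 169 px.
6 columns plus 5 column gaps: 1014 + 160 = 1174 px.
Subtracting 7 column gaps of 32 leaves 950 for 8 columns, so d = 118.75 px.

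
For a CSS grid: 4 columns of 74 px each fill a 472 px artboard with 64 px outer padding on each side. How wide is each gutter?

16 px

Content width = 472 − 2·64 = 344 px.
4 columns take 4·74 = 296 px; remaining 48 splits into 3 gutters.
g = 48 / 3 = 16 px.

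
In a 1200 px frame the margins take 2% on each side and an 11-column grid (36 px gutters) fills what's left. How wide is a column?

Margins: 2% × 1200 = 24 px each, so content = 1200 − 48 = 1152 px.
11c + 10·36 = 1152 → 11c = 792 → c = 72 px.

72 px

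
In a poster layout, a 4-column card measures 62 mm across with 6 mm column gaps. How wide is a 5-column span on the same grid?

79 mm

62 − 3·6 = 44; ÷4 gives c = 11 mm.
5-column span = 5·11 + 4·6 = 79 mm.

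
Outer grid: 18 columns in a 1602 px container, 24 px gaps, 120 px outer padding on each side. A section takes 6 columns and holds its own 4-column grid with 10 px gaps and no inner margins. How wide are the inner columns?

102 px

Inside the margins: 1602 − 240 = 1362 px.
1362 − 17·24 = 954; ÷18 gives c = 53 px.
6-column span = 6·53 + 5·24 = 438 px.
4d + 3·10 = 438 → 4d = 408 → d = 102 px.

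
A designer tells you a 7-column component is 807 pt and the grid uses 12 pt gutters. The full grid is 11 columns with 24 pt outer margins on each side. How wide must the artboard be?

7c + 6·12 = 807 → 7c = 735 → c = 105 pt.
Artboard = 2·24 + 11·105 + 10·12 = 48 + 1155 + 120 = 1323 pt.

1323 pt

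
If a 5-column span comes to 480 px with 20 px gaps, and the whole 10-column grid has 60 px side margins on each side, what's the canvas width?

1100 px

Subtracting 4 gaps of 20 leaves 400 for 5 columns, so c = 80 px.
Adding margins, columns and gutters: 120 + 800 + 180 = 1100 px.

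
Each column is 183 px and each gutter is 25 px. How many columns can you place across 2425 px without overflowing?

11 columns: 11·183 + 10·25 = 2263 px ≤ 2425.
12 columns: 2471 px > 2425. So 11.

11 columns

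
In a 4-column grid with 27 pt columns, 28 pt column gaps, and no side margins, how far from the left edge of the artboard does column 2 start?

55 pt

No margin, so column 2 starts at 1·(column + gutter) = 1·55 = 55 pt.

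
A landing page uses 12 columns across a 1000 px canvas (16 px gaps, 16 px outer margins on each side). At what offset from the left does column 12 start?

Subtract both margins: 1000 − 2·16 = 968 px.
12 columns + 11 gaps: 12c + 11·16 = 968.
12c = 968 − 176 = 792, so c = 66 px.
Each column+gutter stride is 82 px; 11 of them past the 16 px margin is 16 + 902 = 918 px.

918 px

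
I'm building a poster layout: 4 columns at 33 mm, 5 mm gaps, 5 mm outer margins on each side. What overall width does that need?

157 mm

Adding margins, columns and gutters: 10 + 132 + 15 = 157 mm.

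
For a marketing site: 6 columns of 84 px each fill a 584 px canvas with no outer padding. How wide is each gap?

16 px

Columns use 504 px, leaving 80 px across 5 gaps = 16 px each.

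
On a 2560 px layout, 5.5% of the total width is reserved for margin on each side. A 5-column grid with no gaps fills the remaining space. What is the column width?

455.68 px

Each margin = 5.5% of 2560 = 140.8 px; content = 2560 − 2·140.8 = 2278.4 px.
With no gaps, each column is 2278.4/5 = 455.68 px.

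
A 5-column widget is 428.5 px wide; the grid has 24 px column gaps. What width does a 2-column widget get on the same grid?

Subtracting 4 column gaps of 24 leaves 332.5 for 5 columns, so c = 66.5 px.
2-column span = 2·66.5 + 1·24 = 157 px.

157 px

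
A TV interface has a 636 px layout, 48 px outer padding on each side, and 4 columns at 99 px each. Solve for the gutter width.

48 px

Take off 96 px of margins, leaving 540 px.
4·99 + 3g = 540 → 3g = 144 → g = 48 px.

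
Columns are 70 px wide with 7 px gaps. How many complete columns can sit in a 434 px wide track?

k columns need k·70 + (k−1)·7 = k·77 − 7.
k·77 − 7 ≤ 434 → k ≤ 441 / 77 ≈ 5.73, so k = 5.

5 columns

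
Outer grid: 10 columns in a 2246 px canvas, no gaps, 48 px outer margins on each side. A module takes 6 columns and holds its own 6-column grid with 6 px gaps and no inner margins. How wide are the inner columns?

210 px

Subtract both margins: 2246 − 2·48 = 2150 px.
With no gaps, each column is 2150/10 = 215 px.
6-column span = 6·215 = 1290 px.
Subtracting 5 gaps of 6 leaves 1260 for 6 columns, so d = 210 px.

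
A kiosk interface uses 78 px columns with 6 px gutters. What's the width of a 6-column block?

Span of 6: 6·78 + 5·6 = 468 + 30 = 498 px.

498 px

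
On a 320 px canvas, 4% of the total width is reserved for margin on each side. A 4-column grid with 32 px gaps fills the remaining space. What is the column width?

49.6 px

Each margin = 4% of 320 = 12.8 px; content = 320 − 2·12.8 = 294.4 px.
4 columns + 3 gaps: 4c + 3·32 = 294.4.
4c = 294.4 − 96 = 198.4, so c = 49.6 px.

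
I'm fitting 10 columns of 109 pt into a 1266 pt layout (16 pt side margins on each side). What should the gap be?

16 pt

Content width = 1266 − 2·16 = 1234 pt.
Columns use 1090 pt, leaving 144 pt across 9 gaps = 16 pt each.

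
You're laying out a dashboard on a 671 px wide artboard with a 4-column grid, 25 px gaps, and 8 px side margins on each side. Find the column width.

145 px

Subtract both margins: 671 − 2·8 = 655 px.
4c + 3·25 = 655 → 4c = 580 → c = 145 px.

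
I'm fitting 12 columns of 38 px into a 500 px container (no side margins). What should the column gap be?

12 columns take 12·38 = 456 px; remaining 44 splits into 11 column gaps.
g = 44 / 11 = 4 px.

4 px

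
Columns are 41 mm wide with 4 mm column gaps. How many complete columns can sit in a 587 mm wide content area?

13 columns: 13·41 + 12·4 = 581 mm ≤ 587.
14 columns: 626 mm > 587. So 13.

13 columns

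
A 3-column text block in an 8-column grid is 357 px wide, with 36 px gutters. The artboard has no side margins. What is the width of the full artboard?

Subtracting 2 gutters of 36 leaves 285 for 3 columns, so c = 95 px.
Total width: 8·95 + 7·36 = 1012 px.

1012 px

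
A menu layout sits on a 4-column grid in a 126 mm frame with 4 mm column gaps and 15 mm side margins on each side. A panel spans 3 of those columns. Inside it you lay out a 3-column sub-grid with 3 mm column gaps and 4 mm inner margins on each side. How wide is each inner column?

Inside the margins: 126 − 30 = 96 mm.
96 − 3·4 = 84; ÷4 gives c = 21 mm.
3-column span = 3·21 + 2·4 = 71 mm.
Inner content = 71 − 2·4 = 63 mm.
3 columns + 2 column gaps: 3d + 2·3 = 63.
3d = 63 − 6 = 57, so d = 19 mm.

19 mm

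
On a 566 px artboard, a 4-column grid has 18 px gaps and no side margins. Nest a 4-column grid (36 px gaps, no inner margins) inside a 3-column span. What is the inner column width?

78 px

4c + 3·18 = 566 → 4c = 512 → c = 128 px.
3-column span = 3·128 + 2·18 = 420 px.
4 columns + 3 gaps: 4d + 3·36 = 420.
4d = 420 − 108 = 312, so d = 78 px.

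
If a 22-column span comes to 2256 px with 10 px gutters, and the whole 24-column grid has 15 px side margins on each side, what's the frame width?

2492 px

22 columns + 21 gutters: 22c + 21·10 = 2256.
22c = 2256 − 210 = 2046, so c = 93 px.
Adding margins, columns and gutters: 30 + 2232 + 230 = 2492 px.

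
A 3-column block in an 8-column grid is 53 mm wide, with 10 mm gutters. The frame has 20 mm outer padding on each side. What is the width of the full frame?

3 columns + 2 gutters: 3c + 2·10 = 53.
3c = 53 − 20 = 33, so c = 11 mm.
Total width: 2·20 + 8·11 + 7·10 = 198 mm.

198 mm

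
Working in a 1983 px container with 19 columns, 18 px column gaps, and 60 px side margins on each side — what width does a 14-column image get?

1368 px

Inside the margins: 1983 − 120 = 1863 px.
Subtracting 18 column gaps of 18 leaves 1539 for 19 columns, so c = 81 px.
14-column span = 14·81 + 13·18 = 1368 px.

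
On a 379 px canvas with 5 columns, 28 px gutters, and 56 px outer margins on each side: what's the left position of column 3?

Inside the margins: 379 − 112 = 267 px.
5c + 4·28 = 267 → 5c = 155 → c = 31 px.
Before column 3: the margin + 2 columns + 2 gutters.
Offset = 56 + 2·(31 + 28) = 56 + 118 = 174 px.

174 px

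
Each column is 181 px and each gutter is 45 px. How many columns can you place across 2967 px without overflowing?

13 columns

Each extra column adds 181 + 45 = 226 px.
(2967 + 45) / 226 = 13.33, so 13 columns fit.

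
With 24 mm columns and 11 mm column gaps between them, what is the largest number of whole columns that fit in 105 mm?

3 columns

Each extra column adds 24 + 11 = 35 mm.
(105 + 11) / 35 = 3.31, so 3 columns fit.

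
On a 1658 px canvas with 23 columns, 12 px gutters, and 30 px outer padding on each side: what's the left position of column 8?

520 px

Inside the margins: 1658 − 60 = 1598 px.
23 columns + 22 gutters: 23c + 22·12 = 1598.
23c = 1598 − 264 = 1334, so c = 58 px.
Column 8 starts at margin + 7·(column + gutter) = 30 + 7·70 = 520 px.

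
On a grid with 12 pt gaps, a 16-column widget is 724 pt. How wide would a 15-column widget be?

678 pt

Subtracting 15 gaps of 12 leaves 544 for 16 columns, so c = 34 pt.
15-column span = 15·34 + 14·12 = 678 pt.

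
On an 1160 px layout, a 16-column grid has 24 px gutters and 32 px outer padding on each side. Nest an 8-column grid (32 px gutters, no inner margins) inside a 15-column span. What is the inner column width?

100.25 px

Outer content = 1160 − 2·32 = 1096 px.
1096 − 15·24 = 736; ÷16 gives c = 46 px.
15-column span = 15·46 + 14·24 = 1026 px.
Subtracting 7 gutters of 32 leaves 802 for 8 columns, so d = 100.25 px.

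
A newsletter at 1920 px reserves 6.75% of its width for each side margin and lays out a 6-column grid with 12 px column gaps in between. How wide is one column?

266.8 px

Each margin = 6.75% of 1920 = 129.6 px; content = 1920 − 2·129.6 = 1660.8 px.
6 columns + 5 column gaps: 6c + 5·12 = 1660.8.
6c = 1660.8 − 60 = 1600.8, so c = 266.8 px.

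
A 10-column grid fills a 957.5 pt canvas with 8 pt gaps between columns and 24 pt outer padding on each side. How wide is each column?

Take off 48 pt of margins, leaving 909.5 pt.
909.5 − 9·8 = 837.5; ÷10 gives c = 83.75 pt.

83.75 pt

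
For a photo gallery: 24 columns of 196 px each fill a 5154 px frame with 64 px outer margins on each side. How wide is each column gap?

Take off 128 px of margins, leaving 5026 px.
24·196 + 23g = 5026 → 23g = 322 → g = 14 px.

14 px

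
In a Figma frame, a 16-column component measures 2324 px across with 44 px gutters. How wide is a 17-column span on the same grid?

16 columns + 15 gutters: 16c + 15·44 = 2324.
16c = 2324 − 660 = 1664, so c = 104 px.
17 columns plus 16 gutters: 1768 + 704 = 2472 px.

2472 px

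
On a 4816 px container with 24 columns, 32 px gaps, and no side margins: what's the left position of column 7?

4816 − 23·32 = 4080; ÷24 gives c = 170 px.
No margin, so column 7 starts at 6·(column + gutter) = 6·202 = 1212 px.

1212 px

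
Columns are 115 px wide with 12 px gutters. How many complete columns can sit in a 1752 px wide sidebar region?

Each extra column adds 115 + 12 = 127 px.
(1752 + 12) / 127 = 13.89, so 13 columns fit.

13 columns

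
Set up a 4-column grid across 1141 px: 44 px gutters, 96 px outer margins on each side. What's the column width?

204.25 px

Content width = 1141 − 2·96 = 949 px.
4 columns + 3 gutters: 4c + 3·44 = 949.
4c = 949 − 132 = 817, so c = 204.25 px.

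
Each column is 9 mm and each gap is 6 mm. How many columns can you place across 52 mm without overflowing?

k columns need k·9 + (k−1)·6 = k·15 − 6.
k·15 − 6 ≤ 52 → k ≤ 58 / 15 ≈ 3.87, so k = 3.

3 columns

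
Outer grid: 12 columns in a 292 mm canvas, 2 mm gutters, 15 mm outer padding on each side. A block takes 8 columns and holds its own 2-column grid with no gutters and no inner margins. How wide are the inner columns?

Inside the margins: 292 − 30 = 262 mm.
12 columns + 11 gutters: 12c + 11·2 = 262.
12c = 262 − 22 = 240, so c = 20 mm.
8 columns plus 7 gutters: 160 + 14 = 174 mm.
174 / 2 = 87 mm per column.

87 mm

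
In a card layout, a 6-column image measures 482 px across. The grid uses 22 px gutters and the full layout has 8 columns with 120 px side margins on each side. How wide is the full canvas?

482 − 5·22 = 372; ÷6 gives c = 62 px.
Total width: 2·120 + 8·62 + 7·22 = 890 px.

890 px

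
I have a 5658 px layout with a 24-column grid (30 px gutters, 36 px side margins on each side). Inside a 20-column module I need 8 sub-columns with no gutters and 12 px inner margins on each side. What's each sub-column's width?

578.25 px

Take off 72 px of margins, leaving 5586 px.
Subtracting 23 gutters of 30 leaves 4896 for 24 columns, so c = 204 px.
Span of 20: 20·204 + 19·30 = 4080 + 570 = 4650 px.
Inner content = 4650 − 2·12 = 4626 px.
8d = 4626 → d = 578.25 px.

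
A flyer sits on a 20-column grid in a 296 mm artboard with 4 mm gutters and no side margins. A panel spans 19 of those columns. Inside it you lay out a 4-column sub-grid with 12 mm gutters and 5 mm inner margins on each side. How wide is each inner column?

296 − 19·4 = 220; ÷20 gives c = 11 mm.
19-column span = 19·11 + 18·4 = 281 mm.
Inner content = 281 − 2·5 = 271 mm.
4d + 3·12 = 271 → 4d = 235 → d = 58.75 mm.

58.75 mm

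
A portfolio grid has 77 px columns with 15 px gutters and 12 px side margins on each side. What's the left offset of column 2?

Each column+gutter stride is 92 px; 1 of them past the 12 px margin is 12 + 92 = 104 px.

104 px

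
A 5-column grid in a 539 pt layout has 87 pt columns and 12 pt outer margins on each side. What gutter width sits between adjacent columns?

Subtract both margins: 539 − 2·12 = 515 pt.
5·87 + 4g = 515 → 4g = 80 → g = 20 pt.

20 pt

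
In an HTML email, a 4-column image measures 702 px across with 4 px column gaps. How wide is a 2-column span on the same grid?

Subtracting 3 column gaps of 4 leaves 690 for 4 columns, so c = 172.5 px.
2 columns plus 1 column gap: 345 + 4 = 349 px.

349 px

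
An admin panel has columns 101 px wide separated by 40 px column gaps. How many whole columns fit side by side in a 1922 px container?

13 columns

13 columns: 13·101 + 12·40 = 1793 px ≤ 1922.
14 columns: 1934 px > 1922. So 13.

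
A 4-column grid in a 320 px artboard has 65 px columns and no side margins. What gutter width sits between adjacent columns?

20 px

Columns use 260 px, leaving 60 px across 3 gutters = 20 px each.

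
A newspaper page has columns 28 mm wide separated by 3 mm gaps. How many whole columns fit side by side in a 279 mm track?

9 columns

9 columns: 9·28 + 8·3 = 276 mm ≤ 279.
10 columns: 307 mm > 279. So 9.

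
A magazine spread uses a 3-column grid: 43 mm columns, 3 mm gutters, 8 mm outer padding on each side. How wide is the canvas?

151 mm

Total width: 2·8 + 3·43 + 2·3 = 151 mm.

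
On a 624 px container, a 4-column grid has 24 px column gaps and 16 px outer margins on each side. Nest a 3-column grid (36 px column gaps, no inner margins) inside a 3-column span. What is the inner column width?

Inside the margins: 624 − 32 = 592 px.
4 columns + 3 column gaps: 4c + 3·24 = 592.
4c = 592 − 72 = 520, so c = 130 px.
3-column span = 3·130 + 2·24 = 438 px.
3 columns + 2 column gaps: 3d + 2·36 = 438.
3d = 438 − 72 = 366, so d = 122 px.

122 px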